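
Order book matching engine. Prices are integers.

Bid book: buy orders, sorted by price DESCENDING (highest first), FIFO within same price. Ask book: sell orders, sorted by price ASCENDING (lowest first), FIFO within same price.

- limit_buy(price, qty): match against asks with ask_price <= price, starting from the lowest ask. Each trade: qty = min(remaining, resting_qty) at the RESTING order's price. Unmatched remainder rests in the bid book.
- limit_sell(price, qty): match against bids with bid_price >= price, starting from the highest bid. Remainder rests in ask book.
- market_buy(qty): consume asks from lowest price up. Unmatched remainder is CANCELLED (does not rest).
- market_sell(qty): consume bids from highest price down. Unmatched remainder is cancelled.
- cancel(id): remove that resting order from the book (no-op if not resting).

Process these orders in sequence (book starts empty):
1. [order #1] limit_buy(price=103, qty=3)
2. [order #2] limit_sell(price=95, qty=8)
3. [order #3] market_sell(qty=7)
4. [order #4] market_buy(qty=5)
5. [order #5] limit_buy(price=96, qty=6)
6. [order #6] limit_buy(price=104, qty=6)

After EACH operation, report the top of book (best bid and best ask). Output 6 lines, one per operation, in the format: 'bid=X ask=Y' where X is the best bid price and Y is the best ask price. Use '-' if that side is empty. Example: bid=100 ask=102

Answer: bid=103 ask=-
bid=- ask=95
bid=- ask=95
bid=- ask=-
bid=96 ask=-
bid=104 ask=-

Derivation:
After op 1 [order #1] limit_buy(price=103, qty=3): fills=none; bids=[#1:3@103] asks=[-]
After op 2 [order #2] limit_sell(price=95, qty=8): fills=#1x#2:3@103; bids=[-] asks=[#2:5@95]
After op 3 [order #3] market_sell(qty=7): fills=none; bids=[-] asks=[#2:5@95]
After op 4 [order #4] market_buy(qty=5): fills=#4x#2:5@95; bids=[-] asks=[-]
After op 5 [order #5] limit_buy(price=96, qty=6): fills=none; bids=[#5:6@96] asks=[-]
After op 6 [order #6] limit_buy(price=104, qty=6): fills=none; bids=[#6:6@104 #5:6@96] asks=[-]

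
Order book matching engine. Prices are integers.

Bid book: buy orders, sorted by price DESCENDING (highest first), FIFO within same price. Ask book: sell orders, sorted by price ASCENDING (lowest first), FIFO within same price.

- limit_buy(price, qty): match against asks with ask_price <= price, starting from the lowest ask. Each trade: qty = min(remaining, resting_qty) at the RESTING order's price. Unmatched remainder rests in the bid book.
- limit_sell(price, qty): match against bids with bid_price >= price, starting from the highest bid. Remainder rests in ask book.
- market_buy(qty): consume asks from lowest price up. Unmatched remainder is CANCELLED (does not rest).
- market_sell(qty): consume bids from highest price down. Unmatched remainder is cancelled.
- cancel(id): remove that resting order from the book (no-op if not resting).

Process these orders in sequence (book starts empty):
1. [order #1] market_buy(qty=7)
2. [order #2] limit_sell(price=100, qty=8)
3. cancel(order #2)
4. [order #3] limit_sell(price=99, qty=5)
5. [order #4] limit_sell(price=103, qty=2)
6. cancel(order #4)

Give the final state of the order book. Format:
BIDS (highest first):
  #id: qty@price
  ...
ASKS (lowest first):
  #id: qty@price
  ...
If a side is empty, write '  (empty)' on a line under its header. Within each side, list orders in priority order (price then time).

Answer: BIDS (highest first):
  (empty)
ASKS (lowest first):
  #3: 5@99

Derivation:
After op 1 [order #1] market_buy(qty=7): fills=none; bids=[-] asks=[-]
After op 2 [order #2] limit_sell(price=100, qty=8): fills=none; bids=[-] asks=[#2:8@100]
After op 3 cancel(order #2): fills=none; bids=[-] asks=[-]
After op 4 [order #3] limit_sell(price=99, qty=5): fills=none; bids=[-] asks=[#3:5@99]
After op 5 [order #4] limit_sell(price=103, qty=2): fills=none; bids=[-] asks=[#3:5@99 #4:2@103]
After op 6 cancel(order #4): fills=none; bids=[-] asks=[#3:5@99]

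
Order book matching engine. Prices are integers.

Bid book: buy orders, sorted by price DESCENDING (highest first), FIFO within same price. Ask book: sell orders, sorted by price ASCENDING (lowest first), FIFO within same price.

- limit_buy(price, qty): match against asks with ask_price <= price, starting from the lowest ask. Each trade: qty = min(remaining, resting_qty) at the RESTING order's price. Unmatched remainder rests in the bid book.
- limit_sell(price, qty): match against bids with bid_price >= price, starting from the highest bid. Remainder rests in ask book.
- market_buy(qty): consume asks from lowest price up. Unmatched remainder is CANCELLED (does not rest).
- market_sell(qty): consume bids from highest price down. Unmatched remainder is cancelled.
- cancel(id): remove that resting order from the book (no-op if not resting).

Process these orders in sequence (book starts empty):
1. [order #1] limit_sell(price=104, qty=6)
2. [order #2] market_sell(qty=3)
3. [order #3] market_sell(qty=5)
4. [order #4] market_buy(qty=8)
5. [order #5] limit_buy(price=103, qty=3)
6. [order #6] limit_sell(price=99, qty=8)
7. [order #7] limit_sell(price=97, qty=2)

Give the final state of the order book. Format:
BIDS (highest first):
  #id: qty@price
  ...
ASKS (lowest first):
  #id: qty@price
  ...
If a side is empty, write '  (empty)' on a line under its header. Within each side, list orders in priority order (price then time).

After op 1 [order #1] limit_sell(price=104, qty=6): fills=none; bids=[-] asks=[#1:6@104]
After op 2 [order #2] market_sell(qty=3): fills=none; bids=[-] asks=[#1:6@104]
After op 3 [order #3] market_sell(qty=5): fills=none; bids=[-] asks=[#1:6@104]
After op 4 [order #4] market_buy(qty=8): fills=#4x#1:6@104; bids=[-] asks=[-]
After op 5 [order #5] limit_buy(price=103, qty=3): fills=none; bids=[#5:3@103] asks=[-]
After op 6 [order #6] limit_sell(price=99, qty=8): fills=#5x#6:3@103; bids=[-] asks=[#6:5@99]
After op 7 [order #7] limit_sell(price=97, qty=2): fills=none; bids=[-] asks=[#7:2@97 #6:5@99]

Answer: BIDS (highest first):
  (empty)
ASKS (lowest first):
  #7: 2@97
  #6: 5@99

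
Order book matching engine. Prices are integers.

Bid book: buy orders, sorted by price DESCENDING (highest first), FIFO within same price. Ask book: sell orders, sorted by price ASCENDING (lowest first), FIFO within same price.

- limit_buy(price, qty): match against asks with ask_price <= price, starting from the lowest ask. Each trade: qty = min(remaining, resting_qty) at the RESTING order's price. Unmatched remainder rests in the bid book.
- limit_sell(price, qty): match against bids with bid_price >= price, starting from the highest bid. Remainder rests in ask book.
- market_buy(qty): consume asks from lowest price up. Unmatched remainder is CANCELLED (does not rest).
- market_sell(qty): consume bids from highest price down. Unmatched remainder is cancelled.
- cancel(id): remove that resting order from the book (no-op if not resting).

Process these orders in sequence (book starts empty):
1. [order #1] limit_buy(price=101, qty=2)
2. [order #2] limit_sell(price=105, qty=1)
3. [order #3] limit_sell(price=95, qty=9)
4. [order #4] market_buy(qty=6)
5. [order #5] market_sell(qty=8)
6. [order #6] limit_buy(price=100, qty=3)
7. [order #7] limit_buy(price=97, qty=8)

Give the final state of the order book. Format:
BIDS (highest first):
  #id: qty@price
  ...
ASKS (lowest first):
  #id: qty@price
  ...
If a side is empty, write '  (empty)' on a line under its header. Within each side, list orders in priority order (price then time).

After op 1 [order #1] limit_buy(price=101, qty=2): fills=none; bids=[#1:2@101] asks=[-]
After op 2 [order #2] limit_sell(price=105, qty=1): fills=none; bids=[#1:2@101] asks=[#2:1@105]
After op 3 [order #3] limit_sell(price=95, qty=9): fills=#1x#3:2@101; bids=[-] asks=[#3:7@95 #2:1@105]
After op 4 [order #4] market_buy(qty=6): fills=#4x#3:6@95; bids=[-] asks=[#3:1@95 #2:1@105]
After op 5 [order #5] market_sell(qty=8): fills=none; bids=[-] asks=[#3:1@95 #2:1@105]
After op 6 [order #6] limit_buy(price=100, qty=3): fills=#6x#3:1@95; bids=[#6:2@100] asks=[#2:1@105]
After op 7 [order #7] limit_buy(price=97, qty=8): fills=none; bids=[#6:2@100 #7:8@97] asks=[#2:1@105]

Answer: BIDS (highest first):
  #6: 2@100
  #7: 8@97
ASKS (lowest first):
  #2: 1@105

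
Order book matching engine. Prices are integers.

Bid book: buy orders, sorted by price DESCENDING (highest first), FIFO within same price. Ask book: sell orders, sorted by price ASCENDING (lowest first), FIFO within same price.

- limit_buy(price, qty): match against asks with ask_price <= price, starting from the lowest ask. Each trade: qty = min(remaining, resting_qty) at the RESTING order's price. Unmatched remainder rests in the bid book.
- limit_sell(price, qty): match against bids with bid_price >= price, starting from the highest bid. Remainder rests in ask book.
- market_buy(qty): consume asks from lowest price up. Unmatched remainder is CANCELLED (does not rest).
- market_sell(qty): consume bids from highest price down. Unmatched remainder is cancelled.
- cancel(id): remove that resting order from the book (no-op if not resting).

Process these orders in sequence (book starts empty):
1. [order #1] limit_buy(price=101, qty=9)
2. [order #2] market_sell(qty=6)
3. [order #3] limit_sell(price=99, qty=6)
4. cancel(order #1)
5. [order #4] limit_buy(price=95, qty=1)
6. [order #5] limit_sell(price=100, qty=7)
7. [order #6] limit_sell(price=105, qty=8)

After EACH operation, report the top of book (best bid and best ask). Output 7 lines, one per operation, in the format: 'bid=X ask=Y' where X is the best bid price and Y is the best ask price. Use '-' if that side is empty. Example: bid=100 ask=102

After op 1 [order #1] limit_buy(price=101, qty=9): fills=none; bids=[#1:9@101] asks=[-]
After op 2 [order #2] market_sell(qty=6): fills=#1x#2:6@101; bids=[#1:3@101] asks=[-]
After op 3 [order #3] limit_sell(price=99, qty=6): fills=#1x#3:3@101; bids=[-] asks=[#3:3@99]
After op 4 cancel(order #1): fills=none; bids=[-] asks=[#3:3@99]
After op 5 [order #4] limit_buy(price=95, qty=1): fills=none; bids=[#4:1@95] asks=[#3:3@99]
After op 6 [order #5] limit_sell(price=100, qty=7): fills=none; bids=[#4:1@95] asks=[#3:3@99 #5:7@100]
After op 7 [order #6] limit_sell(price=105, qty=8): fills=none; bids=[#4:1@95] asks=[#3:3@99 #5:7@100 #6:8@105]

Answer: bid=101 ask=-
bid=101 ask=-
bid=- ask=99
bid=- ask=99
bid=95 ask=99
bid=95 ask=99
bid=95 ask=99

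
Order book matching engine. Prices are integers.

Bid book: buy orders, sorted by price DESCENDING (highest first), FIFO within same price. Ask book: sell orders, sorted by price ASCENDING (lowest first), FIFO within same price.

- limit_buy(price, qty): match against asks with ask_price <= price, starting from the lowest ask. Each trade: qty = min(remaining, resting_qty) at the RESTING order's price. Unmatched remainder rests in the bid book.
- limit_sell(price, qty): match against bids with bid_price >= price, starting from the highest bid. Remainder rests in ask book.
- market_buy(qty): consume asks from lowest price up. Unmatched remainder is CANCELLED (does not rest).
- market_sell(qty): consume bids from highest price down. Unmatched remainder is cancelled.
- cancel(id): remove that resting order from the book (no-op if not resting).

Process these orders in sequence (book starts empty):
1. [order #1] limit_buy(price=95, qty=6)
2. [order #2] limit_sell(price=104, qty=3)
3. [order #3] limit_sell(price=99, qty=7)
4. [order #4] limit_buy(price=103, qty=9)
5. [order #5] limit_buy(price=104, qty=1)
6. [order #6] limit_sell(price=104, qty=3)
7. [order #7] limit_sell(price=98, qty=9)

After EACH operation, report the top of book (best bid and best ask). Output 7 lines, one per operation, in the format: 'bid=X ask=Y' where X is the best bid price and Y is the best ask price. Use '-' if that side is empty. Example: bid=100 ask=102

After op 1 [order #1] limit_buy(price=95, qty=6): fills=none; bids=[#1:6@95] asks=[-]
After op 2 [order #2] limit_sell(price=104, qty=3): fills=none; bids=[#1:6@95] asks=[#2:3@104]
After op 3 [order #3] limit_sell(price=99, qty=7): fills=none; bids=[#1:6@95] asks=[#3:7@99 #2:3@104]
After op 4 [order #4] limit_buy(price=103, qty=9): fills=#4x#3:7@99; bids=[#4:2@103 #1:6@95] asks=[#2:3@104]
After op 5 [order #5] limit_buy(price=104, qty=1): fills=#5x#2:1@104; bids=[#4:2@103 #1:6@95] asks=[#2:2@104]
After op 6 [order #6] limit_sell(price=104, qty=3): fills=none; bids=[#4:2@103 #1:6@95] asks=[#2:2@104 #6:3@104]
After op 7 [order #7] limit_sell(price=98, qty=9): fills=#4x#7:2@103; bids=[#1:6@95] asks=[#7:7@98 #2:2@104 #6:3@104]

Answer: bid=95 ask=-
bid=95 ask=104
bid=95 ask=99
bid=103 ask=104
bid=103 ask=104
bid=103 ask=104
bid=95 ask=98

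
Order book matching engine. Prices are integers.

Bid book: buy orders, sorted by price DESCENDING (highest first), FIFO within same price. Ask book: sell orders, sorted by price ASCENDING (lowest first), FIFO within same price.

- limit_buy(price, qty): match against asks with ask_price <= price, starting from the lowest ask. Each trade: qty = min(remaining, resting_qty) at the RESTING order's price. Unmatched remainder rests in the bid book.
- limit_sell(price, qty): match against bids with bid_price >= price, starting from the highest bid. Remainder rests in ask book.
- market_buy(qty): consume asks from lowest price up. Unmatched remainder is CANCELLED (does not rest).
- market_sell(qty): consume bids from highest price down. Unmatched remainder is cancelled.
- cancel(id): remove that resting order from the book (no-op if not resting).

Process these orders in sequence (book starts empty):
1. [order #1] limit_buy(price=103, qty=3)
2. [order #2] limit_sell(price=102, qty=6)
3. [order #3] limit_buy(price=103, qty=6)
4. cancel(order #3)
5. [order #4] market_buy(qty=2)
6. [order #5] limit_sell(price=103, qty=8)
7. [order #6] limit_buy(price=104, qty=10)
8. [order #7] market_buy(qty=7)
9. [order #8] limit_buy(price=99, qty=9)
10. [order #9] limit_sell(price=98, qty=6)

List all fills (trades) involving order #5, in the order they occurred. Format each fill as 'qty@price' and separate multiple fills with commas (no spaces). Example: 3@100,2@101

After op 1 [order #1] limit_buy(price=103, qty=3): fills=none; bids=[#1:3@103] asks=[-]
After op 2 [order #2] limit_sell(price=102, qty=6): fills=#1x#2:3@103; bids=[-] asks=[#2:3@102]
After op 3 [order #3] limit_buy(price=103, qty=6): fills=#3x#2:3@102; bids=[#3:3@103] asks=[-]
After op 4 cancel(order #3): fills=none; bids=[-] asks=[-]
After op 5 [order #4] market_buy(qty=2): fills=none; bids=[-] asks=[-]
After op 6 [order #5] limit_sell(price=103, qty=8): fills=none; bids=[-] asks=[#5:8@103]
After op 7 [order #6] limit_buy(price=104, qty=10): fills=#6x#5:8@103; bids=[#6:2@104] asks=[-]
After op 8 [order #7] market_buy(qty=7): fills=none; bids=[#6:2@104] asks=[-]
After op 9 [order #8] limit_buy(price=99, qty=9): fills=none; bids=[#6:2@104 #8:9@99] asks=[-]
After op 10 [order #9] limit_sell(price=98, qty=6): fills=#6x#9:2@104 #8x#9:4@99; bids=[#8:5@99] asks=[-]

Answer: 8@103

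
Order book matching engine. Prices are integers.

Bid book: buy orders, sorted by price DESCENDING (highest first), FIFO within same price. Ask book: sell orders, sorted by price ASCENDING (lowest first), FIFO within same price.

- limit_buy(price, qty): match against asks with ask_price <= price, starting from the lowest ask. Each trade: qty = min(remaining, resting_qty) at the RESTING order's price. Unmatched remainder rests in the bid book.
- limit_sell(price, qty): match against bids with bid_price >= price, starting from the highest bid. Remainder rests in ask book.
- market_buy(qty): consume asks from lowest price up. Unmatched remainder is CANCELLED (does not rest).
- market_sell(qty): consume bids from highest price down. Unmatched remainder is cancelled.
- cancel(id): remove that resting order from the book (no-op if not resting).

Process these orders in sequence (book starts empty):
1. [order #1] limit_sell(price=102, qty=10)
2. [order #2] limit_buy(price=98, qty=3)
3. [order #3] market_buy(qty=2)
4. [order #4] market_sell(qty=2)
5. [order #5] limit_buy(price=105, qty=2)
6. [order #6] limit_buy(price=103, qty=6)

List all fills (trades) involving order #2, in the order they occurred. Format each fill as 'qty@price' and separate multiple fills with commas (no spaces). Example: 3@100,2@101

After op 1 [order #1] limit_sell(price=102, qty=10): fills=none; bids=[-] asks=[#1:10@102]
After op 2 [order #2] limit_buy(price=98, qty=3): fills=none; bids=[#2:3@98] asks=[#1:10@102]
After op 3 [order #3] market_buy(qty=2): fills=#3x#1:2@102; bids=[#2:3@98] asks=[#1:8@102]
After op 4 [order #4] market_sell(qty=2): fills=#2x#4:2@98; bids=[#2:1@98] asks=[#1:8@102]
After op 5 [order #5] limit_buy(price=105, qty=2): fills=#5x#1:2@102; bids=[#2:1@98] asks=[#1:6@102]
After op 6 [order #6] limit_buy(price=103, qty=6): fills=#6x#1:6@102; bids=[#2:1@98] asks=[-]

Answer: 2@98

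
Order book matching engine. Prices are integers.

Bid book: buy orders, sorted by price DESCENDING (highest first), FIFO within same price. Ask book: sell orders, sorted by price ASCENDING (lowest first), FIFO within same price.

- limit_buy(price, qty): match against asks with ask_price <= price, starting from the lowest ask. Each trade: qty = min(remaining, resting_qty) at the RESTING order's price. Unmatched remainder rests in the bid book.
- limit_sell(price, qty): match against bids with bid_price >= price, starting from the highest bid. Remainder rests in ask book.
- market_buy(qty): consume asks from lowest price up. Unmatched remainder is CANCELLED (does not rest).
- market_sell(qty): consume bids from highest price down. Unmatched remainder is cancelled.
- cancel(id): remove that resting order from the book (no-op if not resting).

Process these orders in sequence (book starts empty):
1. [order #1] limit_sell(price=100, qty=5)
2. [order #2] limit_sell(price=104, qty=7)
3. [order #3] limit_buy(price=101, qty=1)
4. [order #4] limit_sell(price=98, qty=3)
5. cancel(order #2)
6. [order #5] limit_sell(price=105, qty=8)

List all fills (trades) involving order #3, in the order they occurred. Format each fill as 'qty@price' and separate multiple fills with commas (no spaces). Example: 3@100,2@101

Answer: 1@100

Derivation:
After op 1 [order #1] limit_sell(price=100, qty=5): fills=none; bids=[-] asks=[#1:5@100]
After op 2 [order #2] limit_sell(price=104, qty=7): fills=none; bids=[-] asks=[#1:5@100 #2:7@104]
After op 3 [order #3] limit_buy(price=101, qty=1): fills=#3x#1:1@100; bids=[-] asks=[#1:4@100 #2:7@104]
After op 4 [order #4] limit_sell(price=98, qty=3): fills=none; bids=[-] asks=[#4:3@98 #1:4@100 #2:7@104]
After op 5 cancel(order #2): fills=none; bids=[-] asks=[#4:3@98 #1:4@100]
After op 6 [order #5] limit_sell(price=105, qty=8): fills=none; bids=[-] asks=[#4:3@98 #1:4@100 #5:8@105]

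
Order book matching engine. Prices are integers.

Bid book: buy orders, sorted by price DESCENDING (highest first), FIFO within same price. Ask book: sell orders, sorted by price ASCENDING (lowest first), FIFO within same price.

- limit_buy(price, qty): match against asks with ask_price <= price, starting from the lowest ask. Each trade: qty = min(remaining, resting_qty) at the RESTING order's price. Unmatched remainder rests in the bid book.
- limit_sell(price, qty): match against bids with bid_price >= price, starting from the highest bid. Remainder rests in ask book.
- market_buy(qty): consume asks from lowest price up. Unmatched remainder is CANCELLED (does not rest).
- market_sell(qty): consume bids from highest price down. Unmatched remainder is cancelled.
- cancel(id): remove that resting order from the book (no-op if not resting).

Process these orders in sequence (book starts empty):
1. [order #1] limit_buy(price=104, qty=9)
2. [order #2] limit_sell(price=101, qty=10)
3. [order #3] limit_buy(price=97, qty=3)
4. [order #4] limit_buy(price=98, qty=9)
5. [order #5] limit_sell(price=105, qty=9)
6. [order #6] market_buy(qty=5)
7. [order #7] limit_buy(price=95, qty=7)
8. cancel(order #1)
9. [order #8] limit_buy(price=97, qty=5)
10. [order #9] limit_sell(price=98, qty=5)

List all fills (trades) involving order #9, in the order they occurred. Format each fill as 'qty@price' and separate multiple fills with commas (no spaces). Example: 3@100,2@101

Answer: 5@98

Derivation:
After op 1 [order #1] limit_buy(price=104, qty=9): fills=none; bids=[#1:9@104] asks=[-]
After op 2 [order #2] limit_sell(price=101, qty=10): fills=#1x#2:9@104; bids=[-] asks=[#2:1@101]
After op 3 [order #3] limit_buy(price=97, qty=3): fills=none; bids=[#3:3@97] asks=[#2:1@101]
After op 4 [order #4] limit_buy(price=98, qty=9): fills=none; bids=[#4:9@98 #3:3@97] asks=[#2:1@101]
After op 5 [order #5] limit_sell(price=105, qty=9): fills=none; bids=[#4:9@98 #3:3@97] asks=[#2:1@101 #5:9@105]
After op 6 [order #6] market_buy(qty=5): fills=#6x#2:1@101 #6x#5:4@105; bids=[#4:9@98 #3:3@97] asks=[#5:5@105]
After op 7 [order #7] limit_buy(price=95, qty=7): fills=none; bids=[#4:9@98 #3:3@97 #7:7@95] asks=[#5:5@105]
After op 8 cancel(order #1): fills=none; bids=[#4:9@98 #3:3@97 #7:7@95] asks=[#5:5@105]
After op 9 [order #8] limit_buy(price=97, qty=5): fills=none; bids=[#4:9@98 #3:3@97 #8:5@97 #7:7@95] asks=[#5:5@105]
After op 10 [order #9] limit_sell(price=98, qty=5): fills=#4x#9:5@98; bids=[#4:4@98 #3:3@97 #8:5@97 #7:7@95] asks=[#5:5@105]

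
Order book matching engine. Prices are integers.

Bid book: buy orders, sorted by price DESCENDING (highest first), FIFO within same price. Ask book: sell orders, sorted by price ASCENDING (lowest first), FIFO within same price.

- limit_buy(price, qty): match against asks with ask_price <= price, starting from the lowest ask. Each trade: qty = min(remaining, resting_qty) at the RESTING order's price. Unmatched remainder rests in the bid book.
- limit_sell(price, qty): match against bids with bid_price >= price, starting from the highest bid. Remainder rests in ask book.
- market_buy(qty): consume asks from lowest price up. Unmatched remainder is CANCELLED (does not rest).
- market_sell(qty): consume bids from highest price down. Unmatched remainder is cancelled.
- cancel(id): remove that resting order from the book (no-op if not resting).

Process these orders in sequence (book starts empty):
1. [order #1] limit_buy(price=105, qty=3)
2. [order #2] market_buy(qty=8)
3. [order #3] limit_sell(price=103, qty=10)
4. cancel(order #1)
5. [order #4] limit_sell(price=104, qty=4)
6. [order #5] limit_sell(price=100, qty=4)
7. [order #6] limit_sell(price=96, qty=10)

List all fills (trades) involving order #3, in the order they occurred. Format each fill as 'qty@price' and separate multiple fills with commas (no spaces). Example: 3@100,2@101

After op 1 [order #1] limit_buy(price=105, qty=3): fills=none; bids=[#1:3@105] asks=[-]
After op 2 [order #2] market_buy(qty=8): fills=none; bids=[#1:3@105] asks=[-]
After op 3 [order #3] limit_sell(price=103, qty=10): fills=#1x#3:3@105; bids=[-] asks=[#3:7@103]
After op 4 cancel(order #1): fills=none; bids=[-] asks=[#3:7@103]
After op 5 [order #4] limit_sell(price=104, qty=4): fills=none; bids=[-] asks=[#3:7@103 #4:4@104]
After op 6 [order #5] limit_sell(price=100, qty=4): fills=none; bids=[-] asks=[#5:4@100 #3:7@103 #4:4@104]
After op 7 [order #6] limit_sell(price=96, qty=10): fills=none; bids=[-] asks=[#6:10@96 #5:4@100 #3:7@103 #4:4@104]

Answer: 3@105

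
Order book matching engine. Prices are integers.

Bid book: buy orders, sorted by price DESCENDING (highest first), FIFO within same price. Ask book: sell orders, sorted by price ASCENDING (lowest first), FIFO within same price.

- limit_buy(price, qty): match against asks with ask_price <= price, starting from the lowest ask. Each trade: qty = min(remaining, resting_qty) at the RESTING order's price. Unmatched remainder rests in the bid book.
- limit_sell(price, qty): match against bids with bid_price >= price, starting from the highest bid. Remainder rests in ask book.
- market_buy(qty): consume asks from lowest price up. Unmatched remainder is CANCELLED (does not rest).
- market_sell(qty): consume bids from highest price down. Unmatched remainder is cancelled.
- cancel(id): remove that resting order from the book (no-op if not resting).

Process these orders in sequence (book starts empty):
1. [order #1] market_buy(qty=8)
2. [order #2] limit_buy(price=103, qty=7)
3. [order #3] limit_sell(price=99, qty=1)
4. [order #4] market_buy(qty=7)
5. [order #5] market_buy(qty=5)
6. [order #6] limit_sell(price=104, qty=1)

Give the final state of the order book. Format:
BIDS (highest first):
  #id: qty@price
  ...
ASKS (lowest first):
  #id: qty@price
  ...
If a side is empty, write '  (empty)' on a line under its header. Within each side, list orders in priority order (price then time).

After op 1 [order #1] market_buy(qty=8): fills=none; bids=[-] asks=[-]
After op 2 [order #2] limit_buy(price=103, qty=7): fills=none; bids=[#2:7@103] asks=[-]
After op 3 [order #3] limit_sell(price=99, qty=1): fills=#2x#3:1@103; bids=[#2:6@103] asks=[-]
After op 4 [order #4] market_buy(qty=7): fills=none; bids=[#2:6@103] asks=[-]
After op 5 [order #5] market_buy(qty=5): fills=none; bids=[#2:6@103] asks=[-]
After op 6 [order #6] limit_sell(price=104, qty=1): fills=none; bids=[#2:6@103] asks=[#6:1@104]

Answer: BIDS (highest first):
  #2: 6@103
ASKS (lowest first):
  #6: 1@104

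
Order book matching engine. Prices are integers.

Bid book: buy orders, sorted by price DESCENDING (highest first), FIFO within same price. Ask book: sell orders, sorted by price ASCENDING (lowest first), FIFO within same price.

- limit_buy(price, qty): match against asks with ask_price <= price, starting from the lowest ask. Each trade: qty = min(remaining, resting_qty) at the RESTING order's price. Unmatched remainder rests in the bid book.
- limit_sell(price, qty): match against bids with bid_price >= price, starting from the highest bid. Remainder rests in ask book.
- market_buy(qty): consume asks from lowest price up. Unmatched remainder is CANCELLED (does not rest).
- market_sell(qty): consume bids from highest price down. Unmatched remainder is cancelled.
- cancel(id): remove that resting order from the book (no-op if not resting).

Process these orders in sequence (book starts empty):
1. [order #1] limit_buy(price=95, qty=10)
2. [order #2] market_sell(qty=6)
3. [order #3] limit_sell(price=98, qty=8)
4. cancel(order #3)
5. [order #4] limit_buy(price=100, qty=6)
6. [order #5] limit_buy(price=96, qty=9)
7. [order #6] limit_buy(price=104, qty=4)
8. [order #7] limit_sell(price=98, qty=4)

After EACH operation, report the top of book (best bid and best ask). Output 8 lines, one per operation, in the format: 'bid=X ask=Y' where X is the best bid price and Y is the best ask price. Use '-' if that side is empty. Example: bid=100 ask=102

Answer: bid=95 ask=-
bid=95 ask=-
bid=95 ask=98
bid=95 ask=-
bid=100 ask=-
bid=100 ask=-
bid=104 ask=-
bid=100 ask=-

Derivation:
After op 1 [order #1] limit_buy(price=95, qty=10): fills=none; bids=[#1:10@95] asks=[-]
After op 2 [order #2] market_sell(qty=6): fills=#1x#2:6@95; bids=[#1:4@95] asks=[-]
After op 3 [order #3] limit_sell(price=98, qty=8): fills=none; bids=[#1:4@95] asks=[#3:8@98]
After op 4 cancel(order #3): fills=none; bids=[#1:4@95] asks=[-]
After op 5 [order #4] limit_buy(price=100, qty=6): fills=none; bids=[#4:6@100 #1:4@95] asks=[-]
After op 6 [order #5] limit_buy(price=96, qty=9): fills=none; bids=[#4:6@100 #5:9@96 #1:4@95] asks=[-]
After op 7 [order #6] limit_buy(price=104, qty=4): fills=none; bids=[#6:4@104 #4:6@100 #5:9@96 #1:4@95] asks=[-]
After op 8 [order #7] limit_sell(price=98, qty=4): fills=#6x#7:4@104; bids=[#4:6@100 #5:9@96 #1:4@95] asks=[-]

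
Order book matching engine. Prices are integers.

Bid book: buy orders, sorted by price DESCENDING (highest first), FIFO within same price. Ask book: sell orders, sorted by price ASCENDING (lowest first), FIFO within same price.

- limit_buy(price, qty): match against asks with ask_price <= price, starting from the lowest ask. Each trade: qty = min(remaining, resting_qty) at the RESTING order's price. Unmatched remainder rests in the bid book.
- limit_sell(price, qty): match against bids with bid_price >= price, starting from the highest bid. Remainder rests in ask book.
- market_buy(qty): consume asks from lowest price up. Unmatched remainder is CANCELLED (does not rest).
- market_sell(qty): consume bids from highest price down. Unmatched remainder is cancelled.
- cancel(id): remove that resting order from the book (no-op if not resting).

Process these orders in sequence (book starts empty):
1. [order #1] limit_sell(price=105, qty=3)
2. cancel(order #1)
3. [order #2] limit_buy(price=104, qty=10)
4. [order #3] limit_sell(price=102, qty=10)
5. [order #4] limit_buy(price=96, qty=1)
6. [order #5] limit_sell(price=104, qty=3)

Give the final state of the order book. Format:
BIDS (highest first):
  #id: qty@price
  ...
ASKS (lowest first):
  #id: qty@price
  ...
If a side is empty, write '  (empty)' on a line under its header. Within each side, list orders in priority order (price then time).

After op 1 [order #1] limit_sell(price=105, qty=3): fills=none; bids=[-] asks=[#1:3@105]
After op 2 cancel(order #1): fills=none; bids=[-] asks=[-]
After op 3 [order #2] limit_buy(price=104, qty=10): fills=none; bids=[#2:10@104] asks=[-]
After op 4 [order #3] limit_sell(price=102, qty=10): fills=#2x#3:10@104; bids=[-] asks=[-]
After op 5 [order #4] limit_buy(price=96, qty=1): fills=none; bids=[#4:1@96] asks=[-]
After op 6 [order #5] limit_sell(price=104, qty=3): fills=none; bids=[#4:1@96] asks=[#5:3@104]

Answer: BIDS (highest first):
  #4: 1@96
ASKS (lowest first):
  #5: 3@104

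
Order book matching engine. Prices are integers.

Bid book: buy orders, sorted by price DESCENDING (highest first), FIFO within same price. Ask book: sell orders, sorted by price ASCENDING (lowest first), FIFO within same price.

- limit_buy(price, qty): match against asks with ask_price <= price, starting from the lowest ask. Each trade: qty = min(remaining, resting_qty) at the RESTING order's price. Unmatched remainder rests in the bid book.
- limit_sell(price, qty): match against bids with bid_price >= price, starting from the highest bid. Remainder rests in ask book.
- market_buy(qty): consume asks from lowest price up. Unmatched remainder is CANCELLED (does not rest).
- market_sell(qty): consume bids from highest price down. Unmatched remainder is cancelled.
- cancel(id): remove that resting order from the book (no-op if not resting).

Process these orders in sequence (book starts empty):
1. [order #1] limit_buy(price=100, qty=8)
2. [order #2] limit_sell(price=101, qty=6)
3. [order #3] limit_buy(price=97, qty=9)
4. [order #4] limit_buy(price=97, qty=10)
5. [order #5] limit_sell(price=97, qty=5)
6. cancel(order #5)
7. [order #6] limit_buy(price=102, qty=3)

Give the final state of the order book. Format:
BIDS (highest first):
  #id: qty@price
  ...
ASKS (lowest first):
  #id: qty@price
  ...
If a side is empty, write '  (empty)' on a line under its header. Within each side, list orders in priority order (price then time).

After op 1 [order #1] limit_buy(price=100, qty=8): fills=none; bids=[#1:8@100] asks=[-]
After op 2 [order #2] limit_sell(price=101, qty=6): fills=none; bids=[#1:8@100] asks=[#2:6@101]
After op 3 [order #3] limit_buy(price=97, qty=9): fills=none; bids=[#1:8@100 #3:9@97] asks=[#2:6@101]
After op 4 [order #4] limit_buy(price=97, qty=10): fills=none; bids=[#1:8@100 #3:9@97 #4:10@97] asks=[#2:6@101]
After op 5 [order #5] limit_sell(price=97, qty=5): fills=#1x#5:5@100; bids=[#1:3@100 #3:9@97 #4:10@97] asks=[#2:6@101]
After op 6 cancel(order #5): fills=none; bids=[#1:3@100 #3:9@97 #4:10@97] asks=[#2:6@101]
After op 7 [order #6] limit_buy(price=102, qty=3): fills=#6x#2:3@101; bids=[#1:3@100 #3:9@97 #4:10@97] asks=[#2:3@101]

Answer: BIDS (highest first):
  #1: 3@100
  #3: 9@97
  #4: 10@97
ASKS (lowest first):
  #2: 3@101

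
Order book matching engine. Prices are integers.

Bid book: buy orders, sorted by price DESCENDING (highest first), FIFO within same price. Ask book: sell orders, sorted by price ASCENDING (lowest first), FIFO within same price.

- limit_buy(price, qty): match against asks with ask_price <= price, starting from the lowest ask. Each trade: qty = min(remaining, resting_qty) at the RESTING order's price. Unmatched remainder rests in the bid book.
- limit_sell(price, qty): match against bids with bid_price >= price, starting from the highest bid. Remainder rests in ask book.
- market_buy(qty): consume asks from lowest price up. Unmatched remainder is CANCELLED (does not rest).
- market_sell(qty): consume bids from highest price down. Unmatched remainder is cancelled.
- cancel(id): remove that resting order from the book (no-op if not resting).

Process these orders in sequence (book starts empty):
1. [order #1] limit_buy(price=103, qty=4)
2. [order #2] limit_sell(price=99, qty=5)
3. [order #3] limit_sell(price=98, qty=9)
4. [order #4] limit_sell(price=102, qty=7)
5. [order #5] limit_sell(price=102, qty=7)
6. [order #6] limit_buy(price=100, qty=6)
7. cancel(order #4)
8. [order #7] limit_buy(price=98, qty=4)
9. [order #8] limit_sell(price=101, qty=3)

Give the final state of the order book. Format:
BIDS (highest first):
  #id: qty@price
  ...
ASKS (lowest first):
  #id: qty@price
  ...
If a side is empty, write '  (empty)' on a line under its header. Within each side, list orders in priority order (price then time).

After op 1 [order #1] limit_buy(price=103, qty=4): fills=none; bids=[#1:4@103] asks=[-]
After op 2 [order #2] limit_sell(price=99, qty=5): fills=#1x#2:4@103; bids=[-] asks=[#2:1@99]
After op 3 [order #3] limit_sell(price=98, qty=9): fills=none; bids=[-] asks=[#3:9@98 #2:1@99]
After op 4 [order #4] limit_sell(price=102, qty=7): fills=none; bids=[-] asks=[#3:9@98 #2:1@99 #4:7@102]
After op 5 [order #5] limit_sell(price=102, qty=7): fills=none; bids=[-] asks=[#3:9@98 #2:1@99 #4:7@102 #5:7@102]
After op 6 [order #6] limit_buy(price=100, qty=6): fills=#6x#3:6@98; bids=[-] asks=[#3:3@98 #2:1@99 #4:7@102 #5:7@102]
After op 7 cancel(order #4): fills=none; bids=[-] asks=[#3:3@98 #2:1@99 #5:7@102]
After op 8 [order #7] limit_buy(price=98, qty=4): fills=#7x#3:3@98; bids=[#7:1@98] asks=[#2:1@99 #5:7@102]
After op 9 [order #8] limit_sell(price=101, qty=3): fills=none; bids=[#7:1@98] asks=[#2:1@99 #8:3@101 #5:7@102]

Answer: BIDS (highest first):
  #7: 1@98
ASKS (lowest first):
  #2: 1@99
  #8: 3@101
  #5: 7@102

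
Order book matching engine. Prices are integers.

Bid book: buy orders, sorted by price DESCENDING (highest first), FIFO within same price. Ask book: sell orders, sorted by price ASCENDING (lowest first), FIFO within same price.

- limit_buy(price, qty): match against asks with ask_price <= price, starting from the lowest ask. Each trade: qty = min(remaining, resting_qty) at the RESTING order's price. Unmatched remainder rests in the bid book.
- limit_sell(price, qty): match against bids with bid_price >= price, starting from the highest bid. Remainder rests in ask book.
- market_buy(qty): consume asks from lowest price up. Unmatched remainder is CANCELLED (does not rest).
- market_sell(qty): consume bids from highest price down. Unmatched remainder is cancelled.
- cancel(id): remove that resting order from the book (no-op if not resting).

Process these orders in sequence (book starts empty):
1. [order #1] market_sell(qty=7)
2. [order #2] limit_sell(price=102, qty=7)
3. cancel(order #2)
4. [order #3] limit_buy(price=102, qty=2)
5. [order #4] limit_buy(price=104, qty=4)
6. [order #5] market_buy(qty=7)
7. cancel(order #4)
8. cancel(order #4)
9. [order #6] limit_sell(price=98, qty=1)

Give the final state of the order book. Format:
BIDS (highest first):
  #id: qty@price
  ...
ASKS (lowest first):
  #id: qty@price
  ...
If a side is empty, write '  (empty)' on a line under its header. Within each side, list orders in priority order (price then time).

After op 1 [order #1] market_sell(qty=7): fills=none; bids=[-] asks=[-]
After op 2 [order #2] limit_sell(price=102, qty=7): fills=none; bids=[-] asks=[#2:7@102]
After op 3 cancel(order #2): fills=none; bids=[-] asks=[-]
After op 4 [order #3] limit_buy(price=102, qty=2): fills=none; bids=[#3:2@102] asks=[-]
After op 5 [order #4] limit_buy(price=104, qty=4): fills=none; bids=[#4:4@104 #3:2@102] asks=[-]
After op 6 [order #5] market_buy(qty=7): fills=none; bids=[#4:4@104 #3:2@102] asks=[-]
After op 7 cancel(order #4): fills=none; bids=[#3:2@102] asks=[-]
After op 8 cancel(order #4): fills=none; bids=[#3:2@102] asks=[-]
After op 9 [order #6] limit_sell(price=98, qty=1): fills=#3x#6:1@102; bids=[#3:1@102] asks=[-]

Answer: BIDS (highest first):
  #3: 1@102
ASKS (lowest first):
  (empty)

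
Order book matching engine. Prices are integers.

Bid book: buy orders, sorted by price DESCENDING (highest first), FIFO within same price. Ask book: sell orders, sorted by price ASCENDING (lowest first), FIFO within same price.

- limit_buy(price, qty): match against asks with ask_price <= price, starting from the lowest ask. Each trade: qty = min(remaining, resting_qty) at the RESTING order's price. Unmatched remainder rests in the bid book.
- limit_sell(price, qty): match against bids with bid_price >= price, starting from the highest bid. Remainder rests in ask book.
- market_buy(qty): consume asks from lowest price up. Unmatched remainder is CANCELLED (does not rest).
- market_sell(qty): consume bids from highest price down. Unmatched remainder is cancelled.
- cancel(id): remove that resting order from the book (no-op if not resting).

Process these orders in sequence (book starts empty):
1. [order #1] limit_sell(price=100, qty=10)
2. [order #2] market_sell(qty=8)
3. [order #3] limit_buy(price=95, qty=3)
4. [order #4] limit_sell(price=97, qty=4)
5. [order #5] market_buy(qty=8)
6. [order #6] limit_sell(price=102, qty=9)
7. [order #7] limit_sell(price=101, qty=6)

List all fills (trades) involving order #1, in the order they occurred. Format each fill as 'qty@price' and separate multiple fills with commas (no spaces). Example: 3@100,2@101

After op 1 [order #1] limit_sell(price=100, qty=10): fills=none; bids=[-] asks=[#1:10@100]
After op 2 [order #2] market_sell(qty=8): fills=none; bids=[-] asks=[#1:10@100]
After op 3 [order #3] limit_buy(price=95, qty=3): fills=none; bids=[#3:3@95] asks=[#1:10@100]
After op 4 [order #4] limit_sell(price=97, qty=4): fills=none; bids=[#3:3@95] asks=[#4:4@97 #1:10@100]
After op 5 [order #5] market_buy(qty=8): fills=#5x#4:4@97 #5x#1:4@100; bids=[#3:3@95] asks=[#1:6@100]
After op 6 [order #6] limit_sell(price=102, qty=9): fills=none; bids=[#3:3@95] asks=[#1:6@100 #6:9@102]
After op 7 [order #7] limit_sell(price=101, qty=6): fills=none; bids=[#3:3@95] asks=[#1:6@100 #7:6@101 #6:9@102]

Answer: 4@100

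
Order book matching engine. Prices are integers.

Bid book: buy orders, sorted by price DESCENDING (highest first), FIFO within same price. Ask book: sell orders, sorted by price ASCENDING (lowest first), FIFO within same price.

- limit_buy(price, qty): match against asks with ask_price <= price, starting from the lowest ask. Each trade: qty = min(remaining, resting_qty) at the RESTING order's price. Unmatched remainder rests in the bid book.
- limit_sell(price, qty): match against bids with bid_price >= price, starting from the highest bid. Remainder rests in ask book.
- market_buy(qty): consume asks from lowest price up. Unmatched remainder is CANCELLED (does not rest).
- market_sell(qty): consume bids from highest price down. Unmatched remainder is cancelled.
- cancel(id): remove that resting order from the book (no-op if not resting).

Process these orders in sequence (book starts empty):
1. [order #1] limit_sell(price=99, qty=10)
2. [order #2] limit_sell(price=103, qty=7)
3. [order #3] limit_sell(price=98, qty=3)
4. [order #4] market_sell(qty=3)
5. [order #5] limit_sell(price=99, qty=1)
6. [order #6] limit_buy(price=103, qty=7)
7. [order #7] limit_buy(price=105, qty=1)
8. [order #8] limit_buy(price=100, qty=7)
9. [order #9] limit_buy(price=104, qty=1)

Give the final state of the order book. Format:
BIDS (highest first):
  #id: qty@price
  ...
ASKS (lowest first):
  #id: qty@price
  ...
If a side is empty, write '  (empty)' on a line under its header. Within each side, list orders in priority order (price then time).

Answer: BIDS (highest first):
  #8: 1@100
ASKS (lowest first):
  #2: 6@103

Derivation:
After op 1 [order #1] limit_sell(price=99, qty=10): fills=none; bids=[-] asks=[#1:10@99]
After op 2 [order #2] limit_sell(price=103, qty=7): fills=none; bids=[-] asks=[#1:10@99 #2:7@103]
After op 3 [order #3] limit_sell(price=98, qty=3): fills=none; bids=[-] asks=[#3:3@98 #1:10@99 #2:7@103]
After op 4 [order #4] market_sell(qty=3): fills=none; bids=[-] asks=[#3:3@98 #1:10@99 #2:7@103]
After op 5 [order #5] limit_sell(price=99, qty=1): fills=none; bids=[-] asks=[#3:3@98 #1:10@99 #5:1@99 #2:7@103]
After op 6 [order #6] limit_buy(price=103, qty=7): fills=#6x#3:3@98 #6x#1:4@99; bids=[-] asks=[#1:6@99 #5:1@99 #2:7@103]
After op 7 [order #7] limit_buy(price=105, qty=1): fills=#7x#1:1@99; bids=[-] asks=[#1:5@99 #5:1@99 #2:7@103]
After op 8 [order #8] limit_buy(price=100, qty=7): fills=#8x#1:5@99 #8x#5:1@99; bids=[#8:1@100] asks=[#2:7@103]
After op 9 [order #9] limit_buy(price=104, qty=1): fills=#9x#2:1@103; bids=[#8:1@100] asks=[#2:6@103]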